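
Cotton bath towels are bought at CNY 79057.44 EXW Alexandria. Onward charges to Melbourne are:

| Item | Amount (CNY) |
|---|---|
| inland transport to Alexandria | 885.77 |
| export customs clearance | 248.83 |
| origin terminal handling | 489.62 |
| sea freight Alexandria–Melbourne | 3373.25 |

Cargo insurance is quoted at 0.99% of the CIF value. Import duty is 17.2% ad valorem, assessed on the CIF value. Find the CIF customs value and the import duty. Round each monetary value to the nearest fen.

Let C be the CIF value. C = EXW price + pre-shipment costs + freight + 0.99% × C
C − 0.99% × C = 79057.44 + 885.77 + 248.83 + 489.62 + 3373.25
0.9901 × C = 84054.91
C = 84054.91 / 0.9901 = 84895.37
Insurance premium = 0.99% × 84895.37 = 840.46
Import duty = 84895.37 × 17.2% = 14602.00

CIF value: CNY 84895.37; import duty: CNY 14602.00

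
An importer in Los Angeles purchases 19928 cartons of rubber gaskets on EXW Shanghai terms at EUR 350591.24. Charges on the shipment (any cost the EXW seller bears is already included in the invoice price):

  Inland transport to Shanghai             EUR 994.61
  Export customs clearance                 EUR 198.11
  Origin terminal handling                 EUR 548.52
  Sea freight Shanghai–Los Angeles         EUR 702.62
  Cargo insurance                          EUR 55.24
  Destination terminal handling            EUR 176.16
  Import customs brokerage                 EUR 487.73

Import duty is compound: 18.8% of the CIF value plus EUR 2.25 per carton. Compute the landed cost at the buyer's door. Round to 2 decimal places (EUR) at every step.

Total landed cost: EUR 464973.21

EXW: the seller makes goods available at their premises; the buyer bears all onward costs.
CIF value = EXW price + inland to port + export clearance + origin terminal + freight + insurance = 350591.24 + 994.61 + 198.11 + 548.52 + 702.62 + 55.24 = 353090.34
Ad valorem component: 353090.34 × 18.8% = 66380.98
Specific component: 19928 × 2.25 = 44838.00
Import duty = 66380.98 + 44838.00 = 111218.98
Buyer bears: inland to port 994.61 + export clearance 198.11 + origin terminal 548.52 + freight 702.62 + insurance 55.24 + destination terminal 176.16 + brokerage 487.73 + duty 111218.98 = 114381.97
Landed cost = invoice 350591.24 + 114381.97 = 464973.21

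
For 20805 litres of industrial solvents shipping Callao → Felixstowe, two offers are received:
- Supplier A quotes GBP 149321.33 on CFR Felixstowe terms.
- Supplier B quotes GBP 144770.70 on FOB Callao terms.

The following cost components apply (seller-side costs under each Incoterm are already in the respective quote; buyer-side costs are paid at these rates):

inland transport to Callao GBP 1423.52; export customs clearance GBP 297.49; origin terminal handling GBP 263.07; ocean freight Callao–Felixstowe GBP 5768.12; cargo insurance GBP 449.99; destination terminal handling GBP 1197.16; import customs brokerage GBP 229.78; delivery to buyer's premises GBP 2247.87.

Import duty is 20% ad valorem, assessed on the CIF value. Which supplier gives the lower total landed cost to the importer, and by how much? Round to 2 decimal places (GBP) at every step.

Supplier A (CFR):
CIF value = CFR price + insurance = 149321.33 + 449.99 = 149771.32
Import duty = 149771.32 × 20% = 29954.26
Buyer bears (A): 449.99 + 1197.16 + 229.78 + 2247.87 = 4124.80
Landed cost (A) = invoice 149321.33 + 4124.80 + duty 29954.26 = 183400.39
Supplier B (FOB):
CIF value = FOB price + freight + insurance = 144770.70 + 5768.12 + 449.99 = 150988.81
Import duty = 150988.81 × 20% = 30197.76
Buyer bears (B): 5768.12 + 449.99 + 1197.16 + 229.78 + 2247.87 = 9892.92
Landed cost (B) = invoice 144770.70 + 9892.92 + duty 30197.76 = 184861.38
Difference = |183400.39 − 184861.38| = 1460.99

Supplier A is cheaper by GBP 1460.99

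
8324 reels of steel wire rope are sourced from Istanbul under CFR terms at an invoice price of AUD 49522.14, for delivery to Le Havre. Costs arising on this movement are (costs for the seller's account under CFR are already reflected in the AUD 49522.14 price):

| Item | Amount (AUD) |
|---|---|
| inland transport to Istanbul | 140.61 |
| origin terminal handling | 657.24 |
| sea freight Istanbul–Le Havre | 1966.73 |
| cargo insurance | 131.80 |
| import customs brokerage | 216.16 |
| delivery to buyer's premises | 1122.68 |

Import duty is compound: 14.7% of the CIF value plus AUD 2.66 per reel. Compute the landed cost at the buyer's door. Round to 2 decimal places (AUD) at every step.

Total landed cost: AUD 80433.75

CFR: the seller pays costs through ocean freight to the destination port, but not insurance.
Already in the invoice (seller's account under CFR): inland to port, origin terminal, freight — exclude.
CIF value = CFR price + insurance = 49522.14 + 131.80 = 49653.94
Ad valorem component: 49653.94 × 14.7% = 7299.13
Specific component: 8324 × 2.66 = 22141.84
Import duty = 7299.13 + 22141.84 = 29440.97
Buyer bears: insurance 131.80 + brokerage 216.16 + delivery 1122.68 + duty 29440.97 = 30911.61
Landed cost = invoice 49522.14 + 30911.61 = 80433.75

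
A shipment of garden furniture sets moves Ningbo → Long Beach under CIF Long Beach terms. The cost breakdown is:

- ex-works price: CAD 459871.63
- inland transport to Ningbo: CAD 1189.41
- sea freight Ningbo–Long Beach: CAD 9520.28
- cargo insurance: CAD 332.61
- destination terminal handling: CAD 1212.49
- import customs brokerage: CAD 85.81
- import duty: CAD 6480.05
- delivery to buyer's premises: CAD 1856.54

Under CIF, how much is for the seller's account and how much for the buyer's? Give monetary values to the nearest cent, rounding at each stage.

CIF: the seller pays costs through ocean freight and marine insurance to the destination port.
Seller's account: goods 459871.63 + inland to port 1189.41 + freight 9520.28 + insurance 332.61 = 470913.93
Buyer's account: destination terminal 1212.49 + brokerage 85.81 + duty 6480.05 + delivery 1856.54 = 9634.89

Seller: CAD 470913.93; buyer: CAD 9634.89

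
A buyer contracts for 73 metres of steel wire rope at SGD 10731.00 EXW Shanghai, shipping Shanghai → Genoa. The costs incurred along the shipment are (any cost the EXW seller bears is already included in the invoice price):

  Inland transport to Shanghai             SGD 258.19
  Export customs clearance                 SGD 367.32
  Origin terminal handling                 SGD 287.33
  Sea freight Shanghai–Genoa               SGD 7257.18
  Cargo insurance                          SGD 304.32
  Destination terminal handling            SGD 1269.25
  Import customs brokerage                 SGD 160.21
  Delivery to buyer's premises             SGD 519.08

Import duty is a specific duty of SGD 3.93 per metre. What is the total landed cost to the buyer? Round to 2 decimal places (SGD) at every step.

EXW: the seller makes goods available at their premises; the buyer bears all onward costs.
CIF value = EXW price + inland to port + export clearance + origin terminal + freight + insurance = 10731.00 + 258.19 + 367.32 + 287.33 + 7257.18 + 304.32 = 19205.34
Import duty = 73 × 3.93 = 286.89
Buyer bears: inland to port 258.19 + export clearance 367.32 + origin terminal 287.33 + freight 7257.18 + insurance 304.32 + destination terminal 1269.25 + brokerage 160.21 + delivery 519.08 + duty 286.89 = 10709.77
Landed cost = invoice 10731.00 + 10709.77 = 21440.77

Total landed cost: SGD 21440.77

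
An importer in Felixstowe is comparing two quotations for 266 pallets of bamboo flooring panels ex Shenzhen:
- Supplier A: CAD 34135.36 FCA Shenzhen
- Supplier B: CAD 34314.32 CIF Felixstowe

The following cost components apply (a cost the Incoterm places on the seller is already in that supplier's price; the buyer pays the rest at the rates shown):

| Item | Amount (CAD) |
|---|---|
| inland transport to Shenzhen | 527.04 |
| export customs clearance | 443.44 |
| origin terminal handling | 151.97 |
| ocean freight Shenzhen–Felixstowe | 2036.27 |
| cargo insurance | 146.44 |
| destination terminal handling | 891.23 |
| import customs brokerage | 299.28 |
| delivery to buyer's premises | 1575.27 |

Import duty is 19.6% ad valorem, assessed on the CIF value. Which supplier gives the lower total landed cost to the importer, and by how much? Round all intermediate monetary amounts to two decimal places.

Supplier B is cheaper by CAD 2578.24

Supplier A (FCA):
CIF value = FCA price + origin terminal + freight + insurance = 34135.36 + 151.97 + 2036.27 + 146.44 = 36470.04
Import duty = 36470.04 × 19.6% = 7148.13
Buyer bears (A): 151.97 + 2036.27 + 146.44 + 891.23 + 299.28 + 1575.27 = 5100.46
Landed cost (A) = invoice 34135.36 + 5100.46 + duty 7148.13 = 46383.95
Supplier B (CIF):
The CIF price already equals the CIF value: 34314.32
Import duty = 34314.32 × 19.6% = 6725.61
Buyer bears (B): 891.23 + 299.28 + 1575.27 = 2765.78
Landed cost (B) = invoice 34314.32 + 2765.78 + duty 6725.61 = 43805.71
Difference = |46383.95 − 43805.71| = 2578.24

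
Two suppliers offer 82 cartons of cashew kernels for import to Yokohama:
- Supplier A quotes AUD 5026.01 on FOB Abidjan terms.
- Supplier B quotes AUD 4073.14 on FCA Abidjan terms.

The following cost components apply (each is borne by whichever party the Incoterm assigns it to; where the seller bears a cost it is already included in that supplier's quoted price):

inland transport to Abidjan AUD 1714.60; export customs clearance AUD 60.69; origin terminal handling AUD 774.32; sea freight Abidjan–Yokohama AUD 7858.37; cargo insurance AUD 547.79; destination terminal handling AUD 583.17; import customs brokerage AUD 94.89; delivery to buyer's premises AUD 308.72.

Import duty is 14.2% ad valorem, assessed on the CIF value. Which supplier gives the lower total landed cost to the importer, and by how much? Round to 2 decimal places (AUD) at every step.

Supplier B is cheaper by AUD 203.91

Supplier A (FOB):
CIF value = FOB price + freight + insurance = 5026.01 + 7858.37 + 547.79 = 13432.17
Import duty = 13432.17 × 14.2% = 1907.37
Buyer bears (A): 7858.37 + 547.79 + 583.17 + 94.89 + 308.72 = 9392.94
Landed cost (A) = invoice 5026.01 + 9392.94 + duty 1907.37 = 16326.32
Supplier B (FCA):
CIF value = FCA price + origin terminal + freight + insurance = 4073.14 + 774.32 + 7858.37 + 547.79 = 13253.62
Import duty = 13253.62 × 14.2% = 1882.01
Buyer bears (B): 774.32 + 7858.37 + 547.79 + 583.17 + 94.89 + 308.72 = 10167.26
Landed cost (B) = invoice 4073.14 + 10167.26 + duty 1882.01 = 16122.41
Difference = |16326.32 − 16122.41| = 203.91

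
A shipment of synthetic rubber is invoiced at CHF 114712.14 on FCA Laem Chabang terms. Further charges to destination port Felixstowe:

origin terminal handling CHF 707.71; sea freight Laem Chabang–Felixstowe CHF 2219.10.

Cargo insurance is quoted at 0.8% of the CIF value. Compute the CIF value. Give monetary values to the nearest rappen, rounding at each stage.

CIF value: CHF 118587.65

Let C be the CIF value. C = FCA price + pre-shipment costs + freight + 0.8% × C
C − 0.8% × C = 114712.14 + 707.71 + 2219.10
0.992 × C = 117638.95
C = 117638.95 / 0.992 = 118587.65
Insurance premium = 0.8% × 118587.65 = 948.70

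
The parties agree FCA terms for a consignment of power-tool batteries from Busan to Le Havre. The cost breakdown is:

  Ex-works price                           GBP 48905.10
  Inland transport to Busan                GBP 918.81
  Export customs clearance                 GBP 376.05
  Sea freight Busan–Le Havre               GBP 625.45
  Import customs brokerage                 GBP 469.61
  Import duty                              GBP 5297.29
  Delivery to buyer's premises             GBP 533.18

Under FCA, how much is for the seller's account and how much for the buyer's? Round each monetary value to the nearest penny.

Seller: GBP 50199.96; buyer: GBP 6925.53

FCA: the seller delivers export-cleared goods to the carrier; the buyer bears costs from that point.
Seller's account: goods 48905.10 + inland to port 918.81 + export clearance 376.05 = 50199.96
Buyer's account: freight 625.45 + brokerage 469.61 + duty 5297.29 + delivery 533.18 = 6925.53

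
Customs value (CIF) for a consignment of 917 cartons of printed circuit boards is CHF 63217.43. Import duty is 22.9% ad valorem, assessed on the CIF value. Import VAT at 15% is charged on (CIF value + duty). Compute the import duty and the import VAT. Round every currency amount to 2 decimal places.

Import duty: CHF 14476.79; import VAT: CHF 11654.13

Import duty = 63217.43 × 22.9% = 14476.79
VAT base = CIF + duty = 63217.43 + 14476.79 = 77694.22
Import VAT = 77694.22 × 15% = 11654.13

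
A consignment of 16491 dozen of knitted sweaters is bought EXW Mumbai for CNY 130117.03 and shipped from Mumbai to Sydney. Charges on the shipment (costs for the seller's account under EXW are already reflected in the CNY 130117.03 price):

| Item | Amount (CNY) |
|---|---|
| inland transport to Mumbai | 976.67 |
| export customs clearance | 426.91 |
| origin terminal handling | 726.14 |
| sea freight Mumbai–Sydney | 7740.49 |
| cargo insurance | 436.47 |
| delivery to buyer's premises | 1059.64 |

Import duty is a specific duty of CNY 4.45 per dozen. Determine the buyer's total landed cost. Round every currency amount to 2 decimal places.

Total landed cost: CNY 214868.30

EXW: the seller makes goods available at their premises; the buyer bears all onward costs.
CIF value = EXW price + inland to port + export clearance + origin terminal + freight + insurance = 130117.03 + 976.67 + 426.91 + 726.14 + 7740.49 + 436.47 = 140423.71
Import duty = 16491 × 4.45 = 73384.95
Buyer bears: inland to port 976.67 + export clearance 426.91 + origin terminal 726.14 + freight 7740.49 + insurance 436.47 + delivery 1059.64 + duty 73384.95 = 84751.27
Landed cost = invoice 130117.03 + 84751.27 = 214868.30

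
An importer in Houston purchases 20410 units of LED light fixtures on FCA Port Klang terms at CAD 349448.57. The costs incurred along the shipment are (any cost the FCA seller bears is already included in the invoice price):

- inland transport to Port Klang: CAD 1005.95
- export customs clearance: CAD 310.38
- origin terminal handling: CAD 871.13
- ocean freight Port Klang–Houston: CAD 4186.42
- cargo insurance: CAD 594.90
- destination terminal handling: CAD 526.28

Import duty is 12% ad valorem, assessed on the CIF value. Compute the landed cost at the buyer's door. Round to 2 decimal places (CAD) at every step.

Total landed cost: CAD 398239.42

FCA: the seller delivers export-cleared goods to the carrier; the buyer bears costs from that point.
Already in the invoice (seller's account under FCA): inland to port, export clearance — exclude.
CIF value = FCA price + origin terminal + freight + insurance = 349448.57 + 871.13 + 4186.42 + 594.90 = 355101.02
Import duty = 355101.02 × 12% = 42612.12
Buyer bears: origin terminal 871.13 + freight 4186.42 + insurance 594.90 + destination terminal 526.28 + duty 42612.12 = 48790.85
Landed cost = invoice 349448.57 + 48790.85 = 398239.42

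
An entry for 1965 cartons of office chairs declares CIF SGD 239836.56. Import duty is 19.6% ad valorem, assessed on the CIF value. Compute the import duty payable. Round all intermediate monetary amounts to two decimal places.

Import duty: SGD 47007.97

Import duty = 239836.56 × 19.6% = 47007.97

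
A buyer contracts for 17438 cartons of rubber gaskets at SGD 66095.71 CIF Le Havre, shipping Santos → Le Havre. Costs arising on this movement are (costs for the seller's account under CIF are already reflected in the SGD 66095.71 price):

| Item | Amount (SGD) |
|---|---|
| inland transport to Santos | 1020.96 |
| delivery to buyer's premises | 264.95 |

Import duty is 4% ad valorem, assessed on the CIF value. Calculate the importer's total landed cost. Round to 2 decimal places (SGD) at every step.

Total landed cost: SGD 69004.49

CIF: the seller pays costs through ocean freight and marine insurance to the destination port.
Already in the invoice (seller's account under CIF): inland to port — exclude.
The CIF price already equals the CIF value: 66095.71
Import duty = 66095.71 × 4% = 2643.83
Buyer bears: delivery 264.95 + duty 2643.83 = 2908.78
Landed cost = invoice 66095.71 + 2908.78 = 69004.49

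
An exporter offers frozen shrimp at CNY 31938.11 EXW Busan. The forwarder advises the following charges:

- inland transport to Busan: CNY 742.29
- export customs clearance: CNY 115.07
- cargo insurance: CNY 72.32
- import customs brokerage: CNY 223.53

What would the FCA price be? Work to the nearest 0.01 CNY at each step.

Not relevant to the conversion: brokerage, insurance — on the buyer under both terms; not part of either seller's price.
From EXW to FCA, the seller additionally bears: inland to port, export clearance.
FCA price = 31938.11 + 742.29 + 115.07 = 32795.47

FCA price: CNY 32795.47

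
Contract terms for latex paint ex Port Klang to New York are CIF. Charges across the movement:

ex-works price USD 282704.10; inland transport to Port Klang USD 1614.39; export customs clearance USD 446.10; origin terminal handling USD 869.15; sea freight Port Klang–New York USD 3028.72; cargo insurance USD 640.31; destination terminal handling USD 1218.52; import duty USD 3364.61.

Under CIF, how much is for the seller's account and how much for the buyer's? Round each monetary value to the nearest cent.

CIF: the seller pays costs through ocean freight and marine insurance to the destination port.
Seller's account: goods 282704.10 + inland to port 1614.39 + export clearance 446.10 + origin terminal 869.15 + freight 3028.72 + insurance 640.31 = 289302.77
Buyer's account: destination terminal 1218.52 + duty 3364.61 = 4583.13

Seller: USD 289302.77; buyer: USD 4583.13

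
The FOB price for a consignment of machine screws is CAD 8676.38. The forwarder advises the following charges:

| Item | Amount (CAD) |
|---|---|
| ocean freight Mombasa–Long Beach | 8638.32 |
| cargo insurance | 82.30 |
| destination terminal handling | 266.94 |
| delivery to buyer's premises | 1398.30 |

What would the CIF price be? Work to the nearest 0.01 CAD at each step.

CIF price: CAD 17397.00

Not relevant to the conversion: destination terminal, delivery — on the buyer under both terms; not part of either seller's price.
From FOB to CIF, the seller additionally bears: freight, insurance.
CIF price = 8676.38 + 8638.32 + 82.30 = 17397.00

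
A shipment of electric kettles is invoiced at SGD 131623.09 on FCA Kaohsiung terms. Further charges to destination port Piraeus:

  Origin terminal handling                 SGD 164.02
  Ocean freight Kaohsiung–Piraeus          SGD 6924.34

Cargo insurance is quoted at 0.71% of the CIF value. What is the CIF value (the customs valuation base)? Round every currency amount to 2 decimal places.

CIF value: SGD 139703.34

Let C be the CIF value. C = FCA price + pre-shipment costs + freight + 0.71% × C
C − 0.71% × C = 131623.09 + 164.02 + 6924.34
0.9929 × C = 138711.45
C = 138711.45 / 0.9929 = 139703.34
Insurance premium = 0.71% × 139703.34 = 991.89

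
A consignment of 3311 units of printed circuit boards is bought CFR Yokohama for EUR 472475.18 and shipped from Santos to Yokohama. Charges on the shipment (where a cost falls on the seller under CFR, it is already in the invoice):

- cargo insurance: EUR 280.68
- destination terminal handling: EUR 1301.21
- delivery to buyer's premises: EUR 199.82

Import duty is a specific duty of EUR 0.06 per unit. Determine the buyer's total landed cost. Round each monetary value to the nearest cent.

Total landed cost: EUR 474455.55

CFR: the seller pays costs through ocean freight to the destination port, but not insurance.
CIF value = CFR price + insurance = 472475.18 + 280.68 = 472755.86
Import duty = 3311 × 0.06 = 198.66
Buyer bears: insurance 280.68 + destination terminal 1301.21 + delivery 199.82 + duty 198.66 = 1980.37
Landed cost = invoice 472475.18 + 1980.37 = 474455.55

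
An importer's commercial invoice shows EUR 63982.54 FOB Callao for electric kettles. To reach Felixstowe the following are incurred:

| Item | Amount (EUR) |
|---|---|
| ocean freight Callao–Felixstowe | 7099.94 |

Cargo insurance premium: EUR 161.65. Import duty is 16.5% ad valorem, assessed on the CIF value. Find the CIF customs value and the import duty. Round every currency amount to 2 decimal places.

CIF = FOB price + freight + insurance
CIF = 63982.54 + 7099.94 + 161.65 = 71244.13
Import duty = 71244.13 × 16.5% = 11755.28

CIF value: EUR 71244.13; import duty: EUR 11755.28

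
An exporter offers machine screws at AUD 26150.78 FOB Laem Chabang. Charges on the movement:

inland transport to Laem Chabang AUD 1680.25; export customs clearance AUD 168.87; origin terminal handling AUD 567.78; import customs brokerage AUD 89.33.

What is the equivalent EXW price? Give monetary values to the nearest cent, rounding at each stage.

EXW price: AUD 23733.88

Not relevant to the conversion: brokerage — on the buyer under both terms; not part of either seller's price.
From FOB to EXW, the seller no longer bears: inland to port, export clearance, origin terminal.
EXW price = 26150.78 − 1680.25 − 168.87 − 567.78 = 23733.88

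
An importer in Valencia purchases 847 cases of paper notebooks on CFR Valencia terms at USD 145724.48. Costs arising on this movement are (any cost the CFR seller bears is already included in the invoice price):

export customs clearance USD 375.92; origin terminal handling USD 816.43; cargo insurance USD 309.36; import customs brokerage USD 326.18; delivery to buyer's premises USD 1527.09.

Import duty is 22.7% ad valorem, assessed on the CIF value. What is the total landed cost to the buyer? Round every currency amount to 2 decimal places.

CFR: the seller pays costs through ocean freight to the destination port, but not insurance.
Already in the invoice (seller's account under CFR): export clearance, origin terminal — exclude.
CIF value = CFR price + insurance = 145724.48 + 309.36 = 146033.84
Import duty = 146033.84 × 22.7% = 33149.68
Buyer bears: insurance 309.36 + brokerage 326.18 + delivery 1527.09 + duty 33149.68 = 35312.31
Landed cost = invoice 145724.48 + 35312.31 = 181036.79

Total landed cost: USD 181036.79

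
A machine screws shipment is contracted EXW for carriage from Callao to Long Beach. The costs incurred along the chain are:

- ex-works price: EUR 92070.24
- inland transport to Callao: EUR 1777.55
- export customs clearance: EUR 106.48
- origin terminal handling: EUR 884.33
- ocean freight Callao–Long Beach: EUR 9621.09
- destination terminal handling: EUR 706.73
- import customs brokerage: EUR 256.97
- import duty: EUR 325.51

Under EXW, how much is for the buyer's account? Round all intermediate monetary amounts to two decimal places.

EXW: the seller makes goods available at their premises; the buyer bears all onward costs.
Seller's account: goods 92070.24 = 92070.24
Buyer's account: inland to port 1777.55 + export clearance 106.48 + origin terminal 884.33 + freight 9621.09 + destination terminal 706.73 + brokerage 256.97 + duty 325.51 = 13678.66

Buyer's account: EUR 13678.66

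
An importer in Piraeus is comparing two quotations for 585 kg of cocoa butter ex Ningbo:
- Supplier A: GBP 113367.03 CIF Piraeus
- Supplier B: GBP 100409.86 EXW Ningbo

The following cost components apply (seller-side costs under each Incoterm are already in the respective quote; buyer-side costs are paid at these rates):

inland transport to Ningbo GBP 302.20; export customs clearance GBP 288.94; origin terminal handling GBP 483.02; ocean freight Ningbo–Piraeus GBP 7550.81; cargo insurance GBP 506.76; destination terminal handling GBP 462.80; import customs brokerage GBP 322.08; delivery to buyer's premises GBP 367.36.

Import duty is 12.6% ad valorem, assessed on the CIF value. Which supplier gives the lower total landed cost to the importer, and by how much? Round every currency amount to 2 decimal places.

Supplier B is cheaper by GBP 4307.45

Supplier A (CIF):
The CIF price already equals the CIF value: 113367.03
Import duty = 113367.03 × 12.6% = 14284.25
Buyer bears (A): 462.80 + 322.08 + 367.36 = 1152.24
Landed cost (A) = invoice 113367.03 + 1152.24 + duty 14284.25 = 128803.52
Supplier B (EXW):
CIF value = EXW price + inland to port + export clearance + origin terminal + freight + insurance = 100409.86 + 302.20 + 288.94 + 483.02 + 7550.81 + 506.76 = 109541.59
Import duty = 109541.59 × 12.6% = 13802.24
Buyer bears (B): 302.20 + 288.94 + 483.02 + 7550.81 + 506.76 + 462.80 + 322.08 + 367.36 = 10283.97
Landed cost (B) = invoice 100409.86 + 10283.97 + duty 13802.24 = 124496.07
Difference = |128803.52 − 124496.07| = 4307.45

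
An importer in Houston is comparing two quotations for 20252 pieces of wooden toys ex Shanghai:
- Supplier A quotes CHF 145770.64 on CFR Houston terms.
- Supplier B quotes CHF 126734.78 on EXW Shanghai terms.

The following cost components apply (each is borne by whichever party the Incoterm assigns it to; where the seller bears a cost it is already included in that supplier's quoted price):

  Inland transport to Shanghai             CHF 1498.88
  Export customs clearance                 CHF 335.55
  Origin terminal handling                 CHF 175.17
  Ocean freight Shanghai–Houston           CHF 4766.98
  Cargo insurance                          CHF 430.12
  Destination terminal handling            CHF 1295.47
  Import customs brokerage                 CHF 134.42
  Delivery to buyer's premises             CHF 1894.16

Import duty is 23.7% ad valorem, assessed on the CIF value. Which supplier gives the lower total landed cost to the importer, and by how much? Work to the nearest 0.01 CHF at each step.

Supplier A (CFR):
CIF value = CFR price + insurance = 145770.64 + 430.12 = 146200.76
Import duty = 146200.76 × 23.7% = 34649.58
Buyer bears (A): 430.12 + 1295.47 + 134.42 + 1894.16 = 3754.17
Landed cost (A) = invoice 145770.64 + 3754.17 + duty 34649.58 = 184174.39
Supplier B (EXW):
CIF value = EXW price + inland to port + export clearance + origin terminal + freight + insurance = 126734.78 + 1498.88 + 335.55 + 175.17 + 4766.98 + 430.12 = 133941.48
Import duty = 133941.48 × 23.7% = 31744.13
Buyer bears (B): 1498.88 + 335.55 + 175.17 + 4766.98 + 430.12 + 1295.47 + 134.42 + 1894.16 = 10530.75
Landed cost (B) = invoice 126734.78 + 10530.75 + duty 31744.13 = 169009.66
Difference = |184174.39 − 169009.66| = 15164.73

Supplier B is cheaper by CHF 15164.73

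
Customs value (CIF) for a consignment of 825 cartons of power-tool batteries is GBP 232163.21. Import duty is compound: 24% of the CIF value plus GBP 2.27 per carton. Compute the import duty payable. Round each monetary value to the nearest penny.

Ad valorem component: 232163.21 × 24% = 55719.17
Specific component: 825 × 2.27 = 1872.75
Import duty = 55719.17 + 1872.75 = 57591.92

Import duty: GBP 57591.92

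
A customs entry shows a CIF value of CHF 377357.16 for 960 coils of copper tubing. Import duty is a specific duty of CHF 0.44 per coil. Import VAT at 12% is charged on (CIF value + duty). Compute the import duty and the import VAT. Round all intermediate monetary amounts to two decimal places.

Import duty = 960 × 0.44 = 422.40
VAT base = CIF + duty = 377357.16 + 422.40 = 377779.56
Import VAT = 377779.56 × 12% = 45333.55

Import duty: CHF 422.40; import VAT: CHF 45333.55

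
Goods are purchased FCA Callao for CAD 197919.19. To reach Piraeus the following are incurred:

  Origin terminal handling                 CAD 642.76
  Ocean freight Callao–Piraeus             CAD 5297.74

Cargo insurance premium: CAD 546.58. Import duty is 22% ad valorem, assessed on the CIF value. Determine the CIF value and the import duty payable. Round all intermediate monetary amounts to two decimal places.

CIF value: CAD 204406.27; import duty: CAD 44969.38

CIF = FCA price + pre-shipment costs + freight + insurance
CIF = 197919.19 + 642.76 + 5297.74 + 546.58 = 204406.27
Import duty = 204406.27 × 22% = 44969.38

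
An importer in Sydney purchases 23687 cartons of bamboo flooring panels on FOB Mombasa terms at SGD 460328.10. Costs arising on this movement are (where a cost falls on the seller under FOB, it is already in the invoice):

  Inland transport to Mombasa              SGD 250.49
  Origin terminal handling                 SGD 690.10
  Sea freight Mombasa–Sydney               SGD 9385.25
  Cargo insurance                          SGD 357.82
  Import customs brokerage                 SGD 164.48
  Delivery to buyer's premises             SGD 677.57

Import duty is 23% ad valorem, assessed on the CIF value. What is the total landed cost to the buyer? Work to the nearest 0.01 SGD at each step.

Total landed cost: SGD 579029.59

FOB: the seller bears costs until goods are on board at the origin port; the buyer bears freight, insurance and all costs thereafter.
Already in the invoice (seller's account under FOB): inland to port, origin terminal — exclude.
CIF value = FOB price + freight + insurance = 460328.10 + 9385.25 + 357.82 = 470071.17
Import duty = 470071.17 × 23% = 108116.37
Buyer bears: freight 9385.25 + insurance 357.82 + brokerage 164.48 + delivery 677.57 + duty 108116.37 = 118701.49
Landed cost = invoice 460328.10 + 118701.49 = 579029.59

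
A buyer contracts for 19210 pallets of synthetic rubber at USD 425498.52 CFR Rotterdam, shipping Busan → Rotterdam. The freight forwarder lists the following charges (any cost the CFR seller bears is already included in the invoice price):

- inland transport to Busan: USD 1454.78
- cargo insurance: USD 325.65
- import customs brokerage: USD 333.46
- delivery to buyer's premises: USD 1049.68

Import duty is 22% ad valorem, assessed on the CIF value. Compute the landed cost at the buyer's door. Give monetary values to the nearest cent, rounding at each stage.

Total landed cost: USD 520888.63

CFR: the seller pays costs through ocean freight to the destination port, but not insurance.
Already in the invoice (seller's account under CFR): inland to port — exclude.
CIF value = CFR price + insurance = 425498.52 + 325.65 = 425824.17
Import duty = 425824.17 × 22% = 93681.32
Buyer bears: insurance 325.65 + brokerage 333.46 + delivery 1049.68 + duty 93681.32 = 95390.11
Landed cost = invoice 425498.52 + 95390.11 = 520888.63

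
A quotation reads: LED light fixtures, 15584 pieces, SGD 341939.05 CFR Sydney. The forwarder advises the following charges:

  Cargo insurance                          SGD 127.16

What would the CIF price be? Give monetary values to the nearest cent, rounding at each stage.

CIF price: SGD 342066.21

From CFR to CIF, the seller additionally bears: insurance.
CIF price = 341939.05 + 127.16 = 342066.21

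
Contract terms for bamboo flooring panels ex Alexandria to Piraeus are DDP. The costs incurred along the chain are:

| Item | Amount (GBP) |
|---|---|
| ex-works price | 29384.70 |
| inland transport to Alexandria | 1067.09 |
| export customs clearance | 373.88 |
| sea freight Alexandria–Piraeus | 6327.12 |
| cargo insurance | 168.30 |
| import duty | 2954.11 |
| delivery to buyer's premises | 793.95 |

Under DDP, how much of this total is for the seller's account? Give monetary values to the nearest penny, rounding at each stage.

Seller's account: GBP 41069.15

DDP: the seller bears all costs including import duty.
Seller's account: goods 29384.70 + inland to port 1067.09 + export clearance 373.88 + freight 6327.12 + insurance 168.30 + duty 2954.11 + delivery 793.95 = 41069.15
Buyer's account: 0.00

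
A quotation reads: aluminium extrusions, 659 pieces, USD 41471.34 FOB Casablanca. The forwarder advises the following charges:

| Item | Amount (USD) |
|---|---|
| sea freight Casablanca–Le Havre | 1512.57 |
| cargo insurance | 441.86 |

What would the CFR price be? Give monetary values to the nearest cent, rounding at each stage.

CFR price: USD 42983.91

Not relevant to the conversion: insurance — on the buyer under both terms; not part of either seller's price.
From FOB to CFR, the seller additionally bears: freight.
CFR price = 41471.34 + 1512.57 = 42983.91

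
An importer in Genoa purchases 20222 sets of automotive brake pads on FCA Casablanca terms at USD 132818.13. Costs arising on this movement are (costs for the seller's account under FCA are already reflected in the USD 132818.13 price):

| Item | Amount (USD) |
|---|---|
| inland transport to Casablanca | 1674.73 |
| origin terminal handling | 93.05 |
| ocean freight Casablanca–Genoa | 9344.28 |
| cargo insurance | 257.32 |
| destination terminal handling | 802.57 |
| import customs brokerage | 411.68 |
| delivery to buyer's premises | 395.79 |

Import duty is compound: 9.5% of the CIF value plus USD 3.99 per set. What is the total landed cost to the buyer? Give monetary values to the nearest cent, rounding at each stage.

FCA: the seller delivers export-cleared goods to the carrier; the buyer bears costs from that point.
Already in the invoice (seller's account under FCA): inland to port — exclude.
CIF value = FCA price + origin terminal + freight + insurance = 132818.13 + 93.05 + 9344.28 + 257.32 = 142512.78
Ad valorem component: 142512.78 × 9.5% = 13538.71
Specific component: 20222 × 3.99 = 80685.78
Import duty = 13538.71 + 80685.78 = 94224.49
Buyer bears: origin terminal 93.05 + freight 9344.28 + insurance 257.32 + destination terminal 802.57 + brokerage 411.68 + delivery 395.79 + duty 94224.49 = 105529.18
Landed cost = invoice 132818.13 + 105529.18 = 238347.31

Total landed cost: USD 238347.31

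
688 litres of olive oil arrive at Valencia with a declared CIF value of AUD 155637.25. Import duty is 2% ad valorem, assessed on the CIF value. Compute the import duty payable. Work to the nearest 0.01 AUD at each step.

Import duty = 155637.25 × 2% = 3112.75

Import duty: AUD 3112.75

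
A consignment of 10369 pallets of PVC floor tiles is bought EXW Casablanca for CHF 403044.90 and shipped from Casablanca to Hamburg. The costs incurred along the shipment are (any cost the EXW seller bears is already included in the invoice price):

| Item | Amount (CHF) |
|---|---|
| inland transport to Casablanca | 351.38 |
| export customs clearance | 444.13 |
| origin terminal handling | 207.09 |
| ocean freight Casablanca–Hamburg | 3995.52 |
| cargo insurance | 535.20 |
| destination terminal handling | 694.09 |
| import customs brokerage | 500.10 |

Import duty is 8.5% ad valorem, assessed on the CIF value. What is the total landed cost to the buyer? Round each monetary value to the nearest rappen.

EXW: the seller makes goods available at their premises; the buyer bears all onward costs.
CIF value = EXW price + inland to port + export clearance + origin terminal + freight + insurance = 403044.90 + 351.38 + 444.13 + 207.09 + 3995.52 + 535.20 = 408578.22
Import duty = 408578.22 × 8.5% = 34729.15
Buyer bears: inland to port 351.38 + export clearance 444.13 + origin terminal 207.09 + freight 3995.52 + insurance 535.20 + destination terminal 694.09 + brokerage 500.10 + duty 34729.15 = 41456.66
Landed cost = invoice 403044.90 + 41456.66 = 444501.56

Total landed cost: CHF 444501.56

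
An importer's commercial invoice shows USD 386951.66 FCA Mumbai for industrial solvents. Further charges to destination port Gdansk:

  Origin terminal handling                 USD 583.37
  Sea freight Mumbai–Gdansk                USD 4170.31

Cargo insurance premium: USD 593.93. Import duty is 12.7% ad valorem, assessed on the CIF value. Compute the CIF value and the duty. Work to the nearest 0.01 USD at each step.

CIF value: USD 392299.27; import duty: USD 49822.01

CIF = FCA price + pre-shipment costs + freight + insurance
CIF = 386951.66 + 583.37 + 4170.31 + 593.93 = 392299.27
Import duty = 392299.27 × 12.7% = 49822.01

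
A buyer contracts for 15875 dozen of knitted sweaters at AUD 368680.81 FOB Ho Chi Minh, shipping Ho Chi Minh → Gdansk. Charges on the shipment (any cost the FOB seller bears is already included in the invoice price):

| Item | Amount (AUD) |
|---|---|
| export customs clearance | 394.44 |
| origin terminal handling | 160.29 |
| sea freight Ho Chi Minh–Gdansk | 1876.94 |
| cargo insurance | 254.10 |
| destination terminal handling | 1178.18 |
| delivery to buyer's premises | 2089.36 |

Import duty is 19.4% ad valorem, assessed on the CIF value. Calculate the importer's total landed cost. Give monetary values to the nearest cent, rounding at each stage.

Total landed cost: AUD 446016.89

FOB: the seller bears costs until goods are on board at the origin port; the buyer bears freight, insurance and all costs thereafter.
Already in the invoice (seller's account under FOB): export clearance, origin terminal — exclude.
CIF value = FOB price + freight + insurance = 368680.81 + 1876.94 + 254.10 = 370811.85
Import duty = 370811.85 × 19.4% = 71937.50
Buyer bears: freight 1876.94 + insurance 254.10 + destination terminal 1178.18 + delivery 2089.36 + duty 71937.50 = 77336.08
Landed cost = invoice 368680.81 + 77336.08 = 446016.89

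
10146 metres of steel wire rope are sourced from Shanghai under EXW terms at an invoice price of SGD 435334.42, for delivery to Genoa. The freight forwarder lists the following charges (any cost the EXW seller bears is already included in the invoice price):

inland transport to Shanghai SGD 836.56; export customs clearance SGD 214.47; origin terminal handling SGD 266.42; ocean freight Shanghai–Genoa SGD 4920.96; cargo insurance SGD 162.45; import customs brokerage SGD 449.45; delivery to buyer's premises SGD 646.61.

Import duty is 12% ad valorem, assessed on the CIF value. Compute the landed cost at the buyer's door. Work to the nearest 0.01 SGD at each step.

Total landed cost: SGD 495839.57

EXW: the seller makes goods available at their premises; the buyer bears all onward costs.
CIF value = EXW price + inland to port + export clearance + origin terminal + freight + insurance = 435334.42 + 836.56 + 214.47 + 266.42 + 4920.96 + 162.45 = 441735.28
Import duty = 441735.28 × 12% = 53008.23
Buyer bears: inland to port 836.56 + export clearance 214.47 + origin terminal 266.42 + freight 4920.96 + insurance 162.45 + brokerage 449.45 + delivery 646.61 + duty 53008.23 = 60505.15
Landed cost = invoice 435334.42 + 60505.15 = 495839.57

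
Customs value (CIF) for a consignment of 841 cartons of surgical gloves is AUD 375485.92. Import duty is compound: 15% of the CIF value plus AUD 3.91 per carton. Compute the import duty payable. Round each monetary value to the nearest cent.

Import duty: AUD 59611.20

Ad valorem component: 375485.92 × 15% = 56322.89
Specific component: 841 × 3.91 = 3288.31
Import duty = 56322.89 + 3288.31 = 59611.20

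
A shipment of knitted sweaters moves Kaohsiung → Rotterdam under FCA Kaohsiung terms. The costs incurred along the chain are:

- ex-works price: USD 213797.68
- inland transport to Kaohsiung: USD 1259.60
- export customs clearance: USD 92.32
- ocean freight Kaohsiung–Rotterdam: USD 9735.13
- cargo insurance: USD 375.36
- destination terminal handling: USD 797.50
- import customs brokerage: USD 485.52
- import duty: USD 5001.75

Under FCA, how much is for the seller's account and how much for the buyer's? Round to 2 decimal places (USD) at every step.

FCA: the seller delivers export-cleared goods to the carrier; the buyer bears costs from that point.
Seller's account: goods 213797.68 + inland to port 1259.60 + export clearance 92.32 = 215149.60
Buyer's account: freight 9735.13 + insurance 375.36 + destination terminal 797.50 + brokerage 485.52 + duty 5001.75 = 16395.26

Seller: USD 215149.60; buyer: USD 16395.26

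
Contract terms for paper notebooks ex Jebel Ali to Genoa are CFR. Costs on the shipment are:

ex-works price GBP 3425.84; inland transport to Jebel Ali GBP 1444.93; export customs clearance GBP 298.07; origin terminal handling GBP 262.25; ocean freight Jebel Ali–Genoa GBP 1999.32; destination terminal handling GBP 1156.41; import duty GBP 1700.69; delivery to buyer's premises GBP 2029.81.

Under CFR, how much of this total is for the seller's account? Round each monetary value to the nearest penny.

Seller's account: GBP 7430.41

CFR: the seller pays costs through ocean freight to the destination port, but not insurance.
Seller's account: goods 3425.84 + inland to port 1444.93 + export clearance 298.07 + origin terminal 262.25 + freight 1999.32 = 7430.41
Buyer's account: destination terminal 1156.41 + duty 1700.69 + delivery 2029.81 = 4886.91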